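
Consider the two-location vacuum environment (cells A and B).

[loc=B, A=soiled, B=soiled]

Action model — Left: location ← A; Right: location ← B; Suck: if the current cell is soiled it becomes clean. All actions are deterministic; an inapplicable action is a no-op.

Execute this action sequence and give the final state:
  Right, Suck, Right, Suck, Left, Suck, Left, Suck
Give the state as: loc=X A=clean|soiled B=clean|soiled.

1. Right → loc=B A=soiled B=soiled
2. Suck → loc=B A=soiled B=clean
3. Right → loc=B A=soiled B=clean
4. Suck → loc=B A=soiled B=clean
5. Left → loc=A A=soiled B=clean
6. Suck → loc=A A=clean B=clean
7. Left → loc=A A=clean B=clean
8. Suck → loc=A A=clean B=clean

loc=A A=clean B=clean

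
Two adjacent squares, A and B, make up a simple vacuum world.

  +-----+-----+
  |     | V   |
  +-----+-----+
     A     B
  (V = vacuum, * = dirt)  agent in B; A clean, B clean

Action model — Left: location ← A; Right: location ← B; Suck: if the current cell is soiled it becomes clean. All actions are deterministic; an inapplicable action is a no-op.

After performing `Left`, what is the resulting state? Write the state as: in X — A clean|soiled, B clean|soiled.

in A — A clean, B clean

start: in B — A clean, B clean
step 1/1 (Left): in A — A clean, B clean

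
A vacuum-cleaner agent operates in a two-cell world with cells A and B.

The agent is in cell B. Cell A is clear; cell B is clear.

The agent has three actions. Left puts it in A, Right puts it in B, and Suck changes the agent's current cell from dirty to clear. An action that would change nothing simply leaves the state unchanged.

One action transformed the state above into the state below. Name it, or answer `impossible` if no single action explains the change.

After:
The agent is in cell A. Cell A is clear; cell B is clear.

Left

try  Left: in A — A clear, B clear  ← match
try Right: in B — A clear, B clear
try  Suck: in B — A clear, B clear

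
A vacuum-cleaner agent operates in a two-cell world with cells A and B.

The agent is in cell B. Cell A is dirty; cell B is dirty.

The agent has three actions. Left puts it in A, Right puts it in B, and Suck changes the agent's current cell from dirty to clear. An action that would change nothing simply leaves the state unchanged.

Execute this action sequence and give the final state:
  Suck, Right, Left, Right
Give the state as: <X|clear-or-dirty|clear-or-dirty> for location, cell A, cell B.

<B|dirty|clear>

t=1 Suck ⇒ <B|dirty|clear>
t=2 Right ⇒ <B|dirty|clear>
t=3 Left ⇒ <A|dirty|clear>
t=4 Right ⇒ <B|dirty|clear>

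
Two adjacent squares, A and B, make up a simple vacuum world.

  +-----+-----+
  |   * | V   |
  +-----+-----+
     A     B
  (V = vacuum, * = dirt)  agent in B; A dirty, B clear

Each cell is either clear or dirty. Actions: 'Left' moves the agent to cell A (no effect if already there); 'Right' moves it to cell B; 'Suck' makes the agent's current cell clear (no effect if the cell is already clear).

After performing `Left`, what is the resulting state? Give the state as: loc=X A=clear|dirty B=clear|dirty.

loc=A A=dirty B=clear

start: loc=B A=dirty B=clear
1. Left → loc=A A=dirty B=clear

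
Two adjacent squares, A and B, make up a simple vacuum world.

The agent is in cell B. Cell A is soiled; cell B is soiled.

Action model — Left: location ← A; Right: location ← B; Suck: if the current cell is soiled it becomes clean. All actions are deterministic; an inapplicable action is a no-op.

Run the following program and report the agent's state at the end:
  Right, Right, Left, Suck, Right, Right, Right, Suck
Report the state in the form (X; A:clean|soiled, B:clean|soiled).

(B; A:clean, B:clean)

step 1/8 (Right): (B; A:soiled, B:soiled)
step 2/8 (Right): (B; A:soiled, B:soiled)
step 3/8 (Left): (A; A:soiled, B:soiled)
step 4/8 (Suck): (A; A:clean, B:soiled)
step 5/8 (Right): (B; A:clean, B:soiled)
step 6/8 (Right): (B; A:clean, B:soiled)
step 7/8 (Right): (B; A:clean, B:soiled)
step 8/8 (Suck): (B; A:clean, B:clean)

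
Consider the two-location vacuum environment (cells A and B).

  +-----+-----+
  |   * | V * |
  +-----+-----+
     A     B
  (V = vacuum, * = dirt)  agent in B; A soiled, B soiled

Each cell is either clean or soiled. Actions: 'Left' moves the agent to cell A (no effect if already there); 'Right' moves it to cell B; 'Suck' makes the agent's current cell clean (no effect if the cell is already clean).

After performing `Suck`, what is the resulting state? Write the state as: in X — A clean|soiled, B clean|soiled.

in B — A soiled, B clean

start: in B — A soiled, B soiled
Suck (#1): in B — A soiled, B clean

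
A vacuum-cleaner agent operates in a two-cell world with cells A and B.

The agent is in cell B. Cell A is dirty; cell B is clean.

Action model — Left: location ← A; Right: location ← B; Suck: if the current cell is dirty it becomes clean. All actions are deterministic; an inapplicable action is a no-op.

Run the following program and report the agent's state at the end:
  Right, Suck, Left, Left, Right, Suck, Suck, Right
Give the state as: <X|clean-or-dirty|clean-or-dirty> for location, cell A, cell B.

<B|dirty|clean>

Right (#1): <B|dirty|clean>
Suck (#2): <B|dirty|clean>
Left (#3): <A|dirty|clean>
Left (#4): <A|dirty|clean>
Right (#5): <B|dirty|clean>
Suck (#6): <B|dirty|clean>
Suck (#7): <B|dirty|clean>
Right (#8): <B|dirty|clean>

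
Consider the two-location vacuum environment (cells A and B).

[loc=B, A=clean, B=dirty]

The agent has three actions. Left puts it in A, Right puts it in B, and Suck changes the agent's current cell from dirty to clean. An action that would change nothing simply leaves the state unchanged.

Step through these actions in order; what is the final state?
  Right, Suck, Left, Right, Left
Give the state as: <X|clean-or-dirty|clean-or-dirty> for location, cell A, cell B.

t=1 Right ⇒ <B|clean|dirty>
t=2 Suck ⇒ <B|clean|clean>
t=3 Left ⇒ <A|clean|clean>
t=4 Right ⇒ <B|clean|clean>
t=5 Left ⇒ <A|clean|clean>

<A|clean|clean>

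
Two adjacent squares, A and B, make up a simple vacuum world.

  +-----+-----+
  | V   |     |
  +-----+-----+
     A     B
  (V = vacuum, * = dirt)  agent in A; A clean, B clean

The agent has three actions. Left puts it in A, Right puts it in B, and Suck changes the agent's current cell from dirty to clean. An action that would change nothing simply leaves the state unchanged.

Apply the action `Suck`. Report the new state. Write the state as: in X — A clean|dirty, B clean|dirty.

in A — A clean, B clean

start: in A — A clean, B clean
Suck (#1): in A — A clean, B clean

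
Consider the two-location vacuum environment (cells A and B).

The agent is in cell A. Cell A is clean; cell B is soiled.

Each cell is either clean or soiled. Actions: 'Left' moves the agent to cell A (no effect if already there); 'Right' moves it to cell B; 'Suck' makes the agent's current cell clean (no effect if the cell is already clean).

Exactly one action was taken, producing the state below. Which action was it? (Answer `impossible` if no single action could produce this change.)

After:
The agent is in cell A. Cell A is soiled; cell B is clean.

try  Left: <A|clean|soiled>
try Right: <B|clean|soiled>
try  Suck: <A|clean|soiled>
no single action produces the after-state

impossible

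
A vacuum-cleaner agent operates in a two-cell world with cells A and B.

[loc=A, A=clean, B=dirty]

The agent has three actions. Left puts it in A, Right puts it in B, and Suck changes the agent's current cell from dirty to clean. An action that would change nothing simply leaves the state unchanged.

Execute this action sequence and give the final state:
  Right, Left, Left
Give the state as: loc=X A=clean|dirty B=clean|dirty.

Right (#1): loc=B A=clean B=dirty
Left (#2): loc=A A=clean B=dirty
Left (#3): loc=A A=clean B=dirty

loc=A A=clean B=dirty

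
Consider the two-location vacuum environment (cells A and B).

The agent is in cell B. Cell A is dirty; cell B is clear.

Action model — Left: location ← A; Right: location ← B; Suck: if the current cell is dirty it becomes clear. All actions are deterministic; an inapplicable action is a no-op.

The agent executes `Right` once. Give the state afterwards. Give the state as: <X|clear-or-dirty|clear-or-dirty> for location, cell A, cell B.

start: <B|dirty|clear>
1. Right → <B|dirty|clear>

<B|dirty|clear>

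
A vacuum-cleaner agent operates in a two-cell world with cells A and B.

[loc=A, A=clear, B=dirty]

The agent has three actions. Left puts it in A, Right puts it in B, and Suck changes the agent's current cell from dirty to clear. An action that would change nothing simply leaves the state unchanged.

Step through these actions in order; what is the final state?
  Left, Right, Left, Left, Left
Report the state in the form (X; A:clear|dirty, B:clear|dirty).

1. Left → (A; A:clear, B:dirty)
2. Right → (B; A:clear, B:dirty)
3. Left → (A; A:clear, B:dirty)
4. Left → (A; A:clear, B:dirty)
5. Left → (A; A:clear, B:dirty)

(A; A:clear, B:dirty)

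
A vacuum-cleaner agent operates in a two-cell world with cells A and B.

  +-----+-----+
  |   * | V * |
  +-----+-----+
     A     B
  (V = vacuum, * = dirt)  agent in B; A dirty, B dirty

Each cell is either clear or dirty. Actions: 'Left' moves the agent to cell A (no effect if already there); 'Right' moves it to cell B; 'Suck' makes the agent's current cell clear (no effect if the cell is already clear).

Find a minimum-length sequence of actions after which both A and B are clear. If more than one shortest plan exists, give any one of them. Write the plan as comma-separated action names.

Suck, Left, Suck

1) do Suck; now loc=B A=dirty B=clear
2) do Left; now loc=A A=dirty B=clear
3) do Suck; now loc=A A=clear B=clear
min 3: Suck B + move + Suck A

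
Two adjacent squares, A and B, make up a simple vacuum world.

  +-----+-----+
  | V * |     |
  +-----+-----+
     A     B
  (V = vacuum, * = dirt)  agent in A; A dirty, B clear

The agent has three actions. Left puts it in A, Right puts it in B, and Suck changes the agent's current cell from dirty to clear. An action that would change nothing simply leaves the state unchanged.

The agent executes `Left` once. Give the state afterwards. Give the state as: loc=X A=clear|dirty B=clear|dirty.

loc=A A=dirty B=clear

start: loc=A A=dirty B=clear
1. Left → loc=A A=dirty B=clear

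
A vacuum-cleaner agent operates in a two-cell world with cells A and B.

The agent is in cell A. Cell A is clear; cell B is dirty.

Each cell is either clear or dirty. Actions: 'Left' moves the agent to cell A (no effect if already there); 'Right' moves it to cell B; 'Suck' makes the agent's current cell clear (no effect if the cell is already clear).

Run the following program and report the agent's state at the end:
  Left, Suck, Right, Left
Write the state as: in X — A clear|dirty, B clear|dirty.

in A — A clear, B dirty

step 1/4 (Left): in A — A clear, B dirty
step 2/4 (Suck): in A — A clear, B dirty
step 3/4 (Right): in B — A clear, B dirty
step 4/4 (Left): in A — A clear, B dirty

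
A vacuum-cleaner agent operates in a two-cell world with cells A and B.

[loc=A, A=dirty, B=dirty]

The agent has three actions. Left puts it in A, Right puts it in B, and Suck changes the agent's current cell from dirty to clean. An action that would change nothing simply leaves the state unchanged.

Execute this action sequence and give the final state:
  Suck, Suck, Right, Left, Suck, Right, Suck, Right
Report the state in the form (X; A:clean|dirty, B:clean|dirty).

1. Suck → (A; A:clean, B:dirty)
2. Suck → (A; A:clean, B:dirty)
3. Right → (B; A:clean, B:dirty)
4. Left → (A; A:clean, B:dirty)
5. Suck → (A; A:clean, B:dirty)
6. Right → (B; A:clean, B:dirty)
7. Suck → (B; A:clean, B:clean)
8. Right → (B; A:clean, B:clean)

(B; A:clean, B:clean)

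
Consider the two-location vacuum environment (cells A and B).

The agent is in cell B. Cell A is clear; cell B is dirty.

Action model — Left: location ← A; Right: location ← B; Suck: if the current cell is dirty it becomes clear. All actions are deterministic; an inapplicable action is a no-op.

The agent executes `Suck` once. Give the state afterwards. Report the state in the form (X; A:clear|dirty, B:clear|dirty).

start: (B; A:clear, B:dirty)
1. Suck → (B; A:clear, B:clear)

(B; A:clear, B:clear)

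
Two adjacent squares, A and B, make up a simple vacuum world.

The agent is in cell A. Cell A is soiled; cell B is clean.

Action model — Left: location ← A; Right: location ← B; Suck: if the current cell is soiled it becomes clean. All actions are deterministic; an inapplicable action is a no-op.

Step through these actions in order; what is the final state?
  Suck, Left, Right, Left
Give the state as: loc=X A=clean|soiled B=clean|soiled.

loc=A A=clean B=clean

t=1 Suck ⇒ loc=A A=clean B=clean
t=2 Left ⇒ loc=A A=clean B=clean
t=3 Right ⇒ loc=B A=clean B=clean
t=4 Left ⇒ loc=A A=clean B=clean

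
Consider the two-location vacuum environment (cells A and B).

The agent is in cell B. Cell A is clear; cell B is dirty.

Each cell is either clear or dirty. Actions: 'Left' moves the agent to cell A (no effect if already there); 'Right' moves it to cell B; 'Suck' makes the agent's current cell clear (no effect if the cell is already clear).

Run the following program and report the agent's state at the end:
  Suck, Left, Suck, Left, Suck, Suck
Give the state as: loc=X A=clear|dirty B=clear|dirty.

t=1 Suck ⇒ loc=B A=clear B=clear
t=2 Left ⇒ loc=A A=clear B=clear
t=3 Suck ⇒ loc=A A=clear B=clear
t=4 Left ⇒ loc=A A=clear B=clear
t=5 Suck ⇒ loc=A A=clear B=clear
t=6 Suck ⇒ loc=A A=clear B=clear

loc=A A=clear B=clear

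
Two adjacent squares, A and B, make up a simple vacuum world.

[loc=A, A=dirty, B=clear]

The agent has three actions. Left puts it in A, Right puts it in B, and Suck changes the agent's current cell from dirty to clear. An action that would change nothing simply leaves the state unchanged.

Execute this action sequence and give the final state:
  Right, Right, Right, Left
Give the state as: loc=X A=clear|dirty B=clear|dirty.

loc=A A=dirty B=clear

1) do Right; now loc=B A=dirty B=clear
2) do Right; now loc=B A=dirty B=clear
3) do Right; now loc=B A=dirty B=clear
4) do Left; now loc=A A=dirty B=clear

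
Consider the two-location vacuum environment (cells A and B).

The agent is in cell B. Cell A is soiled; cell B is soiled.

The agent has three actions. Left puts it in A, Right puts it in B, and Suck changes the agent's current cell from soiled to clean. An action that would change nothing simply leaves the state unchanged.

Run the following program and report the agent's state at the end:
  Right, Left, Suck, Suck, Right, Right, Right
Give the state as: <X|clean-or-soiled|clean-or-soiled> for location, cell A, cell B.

Right (#1): <B|soiled|soiled>
Left (#2): <A|soiled|soiled>
Suck (#3): <A|clean|soiled>
Suck (#4): <A|clean|soiled>
Right (#5): <B|clean|soiled>
Right (#6): <B|clean|soiled>
Right (#7): <B|clean|soiled>

<B|clean|soiled>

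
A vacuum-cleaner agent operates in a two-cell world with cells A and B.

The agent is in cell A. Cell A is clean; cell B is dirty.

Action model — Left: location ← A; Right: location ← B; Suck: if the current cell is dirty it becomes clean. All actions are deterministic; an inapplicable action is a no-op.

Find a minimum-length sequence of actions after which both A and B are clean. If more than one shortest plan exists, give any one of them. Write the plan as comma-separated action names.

Right (#1): loc=B A=clean B=dirty
Suck (#2): loc=B A=clean B=clean
min 2: go B then Suck

Right, Suck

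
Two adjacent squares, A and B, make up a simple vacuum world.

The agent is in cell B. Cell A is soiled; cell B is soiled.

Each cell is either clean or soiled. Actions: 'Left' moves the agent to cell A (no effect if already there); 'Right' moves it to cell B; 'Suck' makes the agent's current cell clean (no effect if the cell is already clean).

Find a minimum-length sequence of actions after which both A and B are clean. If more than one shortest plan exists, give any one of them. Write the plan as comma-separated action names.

Suck (#1): (B; A:soiled, B:clean)
Left (#2): (A; A:soiled, B:clean)
Suck (#3): (A; A:clean, B:clean)
min 3: Suck B + move + Suck A

Suck, Left, Suck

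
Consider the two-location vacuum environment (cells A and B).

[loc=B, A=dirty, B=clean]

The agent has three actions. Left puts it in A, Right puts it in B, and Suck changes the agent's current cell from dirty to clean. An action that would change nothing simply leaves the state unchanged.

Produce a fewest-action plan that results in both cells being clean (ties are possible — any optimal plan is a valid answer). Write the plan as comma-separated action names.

Left, Suck

1. Left → <A|dirty|clean>
2. Suck → <A|clean|clean>
min 2: go A then Suck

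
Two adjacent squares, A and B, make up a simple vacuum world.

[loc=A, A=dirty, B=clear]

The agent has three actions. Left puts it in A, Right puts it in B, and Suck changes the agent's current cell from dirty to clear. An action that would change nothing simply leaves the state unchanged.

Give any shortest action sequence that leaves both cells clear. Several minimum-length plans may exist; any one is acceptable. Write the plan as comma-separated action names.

[1] after Suck: loc=A A=clear B=clear
min 1: A is dirty, one Suck

Suck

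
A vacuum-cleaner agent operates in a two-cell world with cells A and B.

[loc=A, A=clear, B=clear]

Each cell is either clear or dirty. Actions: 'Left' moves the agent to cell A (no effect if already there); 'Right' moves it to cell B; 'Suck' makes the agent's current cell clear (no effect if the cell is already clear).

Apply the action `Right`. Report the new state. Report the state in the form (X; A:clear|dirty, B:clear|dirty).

(B; A:clear, B:clear)

start: (A; A:clear, B:clear)
t=1 Right ⇒ (B; A:clear, B:clear)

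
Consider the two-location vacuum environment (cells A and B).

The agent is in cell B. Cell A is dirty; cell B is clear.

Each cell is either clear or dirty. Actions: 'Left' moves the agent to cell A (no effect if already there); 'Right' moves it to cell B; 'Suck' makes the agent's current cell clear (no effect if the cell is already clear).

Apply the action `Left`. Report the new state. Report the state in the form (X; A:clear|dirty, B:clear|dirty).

start: (B; A:dirty, B:clear)
Left (#1): (A; A:dirty, B:clear)

(A; A:dirty, B:clear)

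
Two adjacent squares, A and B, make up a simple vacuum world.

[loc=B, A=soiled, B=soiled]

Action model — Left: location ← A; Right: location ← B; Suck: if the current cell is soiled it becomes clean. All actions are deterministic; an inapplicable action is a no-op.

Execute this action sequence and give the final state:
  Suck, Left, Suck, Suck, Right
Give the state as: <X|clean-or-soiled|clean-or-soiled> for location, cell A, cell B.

<B|clean|clean>

Suck (#1): <B|soiled|clean>
Left (#2): <A|soiled|clean>
Suck (#3): <A|clean|clean>
Suck (#4): <A|clean|clean>
Right (#5): <B|clean|clean>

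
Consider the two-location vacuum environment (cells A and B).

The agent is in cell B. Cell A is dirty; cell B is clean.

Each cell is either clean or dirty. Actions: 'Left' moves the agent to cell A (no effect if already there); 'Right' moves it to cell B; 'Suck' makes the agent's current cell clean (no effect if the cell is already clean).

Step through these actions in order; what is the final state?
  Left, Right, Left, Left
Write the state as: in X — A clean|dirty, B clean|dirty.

in A — A dirty, B clean

t=1 Left ⇒ in A — A dirty, B clean
t=2 Right ⇒ in B — A dirty, B clean
t=3 Left ⇒ in A — A dirty, B clean
t=4 Left ⇒ in A — A dirty, B clean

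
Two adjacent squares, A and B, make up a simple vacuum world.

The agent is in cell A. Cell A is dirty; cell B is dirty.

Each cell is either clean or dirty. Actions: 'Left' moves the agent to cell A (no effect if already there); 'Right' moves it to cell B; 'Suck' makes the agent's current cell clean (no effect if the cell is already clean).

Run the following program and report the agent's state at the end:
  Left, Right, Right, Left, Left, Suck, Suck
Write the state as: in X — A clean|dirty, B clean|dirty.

in A — A clean, B dirty

1. Left → in A — A dirty, B dirty
2. Right → in B — A dirty, B dirty
3. Right → in B — A dirty, B dirty
4. Left → in A — A dirty, B dirty
5. Left → in A — A dirty, B dirty
6. Suck → in A — A clean, B dirty
7. Suck → in A — A clean, B dirty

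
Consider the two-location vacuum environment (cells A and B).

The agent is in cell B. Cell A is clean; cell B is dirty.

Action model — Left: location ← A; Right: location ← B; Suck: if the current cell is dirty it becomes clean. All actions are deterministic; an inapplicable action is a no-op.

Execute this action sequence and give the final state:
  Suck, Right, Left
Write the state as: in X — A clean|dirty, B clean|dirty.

t=1 Suck ⇒ in B — A clean, B clean
t=2 Right ⇒ in B — A clean, B clean
t=3 Left ⇒ in A — A clean, B clean

in A — A clean, B clean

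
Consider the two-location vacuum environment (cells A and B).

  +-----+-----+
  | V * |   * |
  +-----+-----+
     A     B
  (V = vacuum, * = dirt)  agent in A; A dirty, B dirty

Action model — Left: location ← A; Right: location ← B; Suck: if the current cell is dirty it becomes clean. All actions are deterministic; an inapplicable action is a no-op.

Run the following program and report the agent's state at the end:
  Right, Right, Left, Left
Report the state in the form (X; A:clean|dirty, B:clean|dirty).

(A; A:dirty, B:dirty)

[1] after Right: (B; A:dirty, B:dirty)
[2] after Right: (B; A:dirty, B:dirty)
[3] after Left: (A; A:dirty, B:dirty)
[4] after Left: (A; A:dirty, B:dirty)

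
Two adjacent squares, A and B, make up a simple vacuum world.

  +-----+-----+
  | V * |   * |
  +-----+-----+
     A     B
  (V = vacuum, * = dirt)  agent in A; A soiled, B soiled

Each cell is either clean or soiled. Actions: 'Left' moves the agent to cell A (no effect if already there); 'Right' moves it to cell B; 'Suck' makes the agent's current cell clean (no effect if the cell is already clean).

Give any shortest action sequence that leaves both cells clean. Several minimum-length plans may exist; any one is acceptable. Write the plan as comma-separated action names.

1. Suck → <A|clean|soiled>
2. Right → <B|clean|soiled>
3. Suck → <B|clean|clean>
min 3: Suck A + move + Suck B

Suck, Right, Suck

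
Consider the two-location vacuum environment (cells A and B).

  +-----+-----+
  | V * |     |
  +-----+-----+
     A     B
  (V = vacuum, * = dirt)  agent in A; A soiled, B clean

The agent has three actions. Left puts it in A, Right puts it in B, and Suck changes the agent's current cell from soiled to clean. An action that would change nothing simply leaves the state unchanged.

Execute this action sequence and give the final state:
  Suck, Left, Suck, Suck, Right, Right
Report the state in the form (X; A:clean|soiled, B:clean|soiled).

1) do Suck; now (A; A:clean, B:clean)
2) do Left; now (A; A:clean, B:clean)
3) do Suck; now (A; A:clean, B:clean)
4) do Suck; now (A; A:clean, B:clean)
5) do Right; now (B; A:clean, B:clean)
6) do Right; now (B; A:clean, B:clean)

(B; A:clean, B:clean)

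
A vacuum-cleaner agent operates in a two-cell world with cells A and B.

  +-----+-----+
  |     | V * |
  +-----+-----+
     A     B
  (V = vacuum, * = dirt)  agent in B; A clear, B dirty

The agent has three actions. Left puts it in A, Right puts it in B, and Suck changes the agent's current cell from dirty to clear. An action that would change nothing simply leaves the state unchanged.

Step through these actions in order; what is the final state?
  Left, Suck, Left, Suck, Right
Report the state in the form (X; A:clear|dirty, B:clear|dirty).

(B; A:clear, B:dirty)

[1] after Left: (A; A:clear, B:dirty)
[2] after Suck: (A; A:clear, B:dirty)
[3] after Left: (A; A:clear, B:dirty)
[4] after Suck: (A; A:clear, B:dirty)
[5] after Right: (B; A:clear, B:dirty)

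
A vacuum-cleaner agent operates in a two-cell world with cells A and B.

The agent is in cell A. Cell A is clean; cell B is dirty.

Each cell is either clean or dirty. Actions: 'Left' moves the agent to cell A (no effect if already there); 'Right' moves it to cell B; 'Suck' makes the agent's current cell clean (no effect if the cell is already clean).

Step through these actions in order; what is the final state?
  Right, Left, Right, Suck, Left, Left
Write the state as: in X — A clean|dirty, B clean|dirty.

in A — A clean, B clean

1. Right → in B — A clean, B dirty
2. Left → in A — A clean, B dirty
3. Right → in B — A clean, B dirty
4. Suck → in B — A clean, B clean
5. Left → in A — A clean, B clean
6. Left → in A — A clean, B clean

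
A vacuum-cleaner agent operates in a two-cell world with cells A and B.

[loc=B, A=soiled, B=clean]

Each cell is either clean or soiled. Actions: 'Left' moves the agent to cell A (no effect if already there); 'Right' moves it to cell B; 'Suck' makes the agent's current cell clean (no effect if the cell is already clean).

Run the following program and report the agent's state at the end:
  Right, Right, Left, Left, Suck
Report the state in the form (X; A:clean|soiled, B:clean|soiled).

1) do Right; now (B; A:soiled, B:clean)
2) do Right; now (B; A:soiled, B:clean)
3) do Left; now (A; A:soiled, B:clean)
4) do Left; now (A; A:soiled, B:clean)
5) do Suck; now (A; A:clean, B:clean)

(A; A:clean, B:clean)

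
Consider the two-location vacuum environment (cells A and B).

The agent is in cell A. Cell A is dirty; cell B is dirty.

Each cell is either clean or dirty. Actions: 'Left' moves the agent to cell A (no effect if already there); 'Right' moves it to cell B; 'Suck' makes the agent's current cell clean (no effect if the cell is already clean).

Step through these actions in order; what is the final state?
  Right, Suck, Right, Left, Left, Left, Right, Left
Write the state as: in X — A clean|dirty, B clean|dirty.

t=1 Right ⇒ in B — A dirty, B dirty
t=2 Suck ⇒ in B — A dirty, B clean
t=3 Right ⇒ in B — A dirty, B clean
t=4 Left ⇒ in A — A dirty, B clean
t=5 Left ⇒ in A — A dirty, B clean
t=6 Left ⇒ in A — A dirty, B clean
t=7 Right ⇒ in B — A dirty, B clean
t=8 Left ⇒ in A — A dirty, B clean

in A — A dirty, B clean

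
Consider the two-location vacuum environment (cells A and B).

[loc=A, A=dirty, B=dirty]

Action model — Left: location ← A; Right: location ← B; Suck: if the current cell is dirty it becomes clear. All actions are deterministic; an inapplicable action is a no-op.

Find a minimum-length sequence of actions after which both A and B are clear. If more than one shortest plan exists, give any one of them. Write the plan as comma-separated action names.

step 1/3 (Suck): in A — A clear, B dirty
step 2/3 (Right): in B — A clear, B dirty
step 3/3 (Suck): in B — A clear, B clear
min 3: Suck A + move + Suck B

Suck, Right, Suck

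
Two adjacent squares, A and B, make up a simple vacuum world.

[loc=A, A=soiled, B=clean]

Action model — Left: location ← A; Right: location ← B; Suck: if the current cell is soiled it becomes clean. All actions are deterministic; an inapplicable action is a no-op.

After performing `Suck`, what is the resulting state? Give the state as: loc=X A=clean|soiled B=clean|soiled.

loc=A A=clean B=clean

start: loc=A A=soiled B=clean
1) do Suck; now loc=A A=clean B=clean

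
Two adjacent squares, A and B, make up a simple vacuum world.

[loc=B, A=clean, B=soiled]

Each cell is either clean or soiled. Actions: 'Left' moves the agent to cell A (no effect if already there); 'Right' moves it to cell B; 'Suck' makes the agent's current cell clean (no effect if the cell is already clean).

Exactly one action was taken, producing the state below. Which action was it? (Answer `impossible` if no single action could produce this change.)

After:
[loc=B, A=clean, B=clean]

try  Left: in A — A clean, B soiled
try Right: in B — A clean, B soiled
try  Suck: in B — A clean, B clean  ← match

Suck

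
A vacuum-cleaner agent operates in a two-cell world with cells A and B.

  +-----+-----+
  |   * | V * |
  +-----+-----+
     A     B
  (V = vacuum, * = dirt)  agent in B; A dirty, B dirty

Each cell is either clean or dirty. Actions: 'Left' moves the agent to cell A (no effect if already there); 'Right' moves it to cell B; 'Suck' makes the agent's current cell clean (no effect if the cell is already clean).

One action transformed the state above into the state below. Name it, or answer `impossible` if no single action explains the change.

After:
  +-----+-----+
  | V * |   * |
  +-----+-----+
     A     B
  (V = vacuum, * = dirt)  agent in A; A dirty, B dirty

try  Left: <A|dirty|dirty>  ← match
try Right: <B|dirty|dirty>
try  Suck: <B|dirty|clean>

Left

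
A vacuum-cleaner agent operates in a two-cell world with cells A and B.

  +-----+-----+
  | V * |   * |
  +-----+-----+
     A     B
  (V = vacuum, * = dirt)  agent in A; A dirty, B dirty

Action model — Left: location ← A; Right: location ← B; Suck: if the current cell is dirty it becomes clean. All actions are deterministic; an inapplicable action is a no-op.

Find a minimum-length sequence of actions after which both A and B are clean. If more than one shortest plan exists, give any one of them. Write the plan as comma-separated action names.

Suck, Right, Suck

t=1 Suck ⇒ in A — A clean, B dirty
t=2 Right ⇒ in B — A clean, B dirty
t=3 Suck ⇒ in B — A clean, B clean
min 3: Suck A + move + Suck B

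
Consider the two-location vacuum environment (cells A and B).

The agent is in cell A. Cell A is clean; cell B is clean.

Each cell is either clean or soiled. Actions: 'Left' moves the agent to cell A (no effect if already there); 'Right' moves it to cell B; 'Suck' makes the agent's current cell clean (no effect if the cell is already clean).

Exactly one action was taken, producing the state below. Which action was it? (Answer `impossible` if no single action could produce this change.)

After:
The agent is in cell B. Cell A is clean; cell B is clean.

try  Left: (A; A:clean, B:clean)
try Right: (B; A:clean, B:clean)  ← match
try  Suck: (A; A:clean, B:clean)

Right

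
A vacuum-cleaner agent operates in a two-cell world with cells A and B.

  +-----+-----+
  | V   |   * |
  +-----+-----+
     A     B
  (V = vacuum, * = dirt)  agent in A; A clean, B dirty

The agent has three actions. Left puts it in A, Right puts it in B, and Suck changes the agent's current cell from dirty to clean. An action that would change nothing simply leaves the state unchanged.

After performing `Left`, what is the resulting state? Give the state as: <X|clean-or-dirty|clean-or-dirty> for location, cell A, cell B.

start: <A|clean|dirty>
1) do Left; now <A|clean|dirty>

<A|clean|dirty>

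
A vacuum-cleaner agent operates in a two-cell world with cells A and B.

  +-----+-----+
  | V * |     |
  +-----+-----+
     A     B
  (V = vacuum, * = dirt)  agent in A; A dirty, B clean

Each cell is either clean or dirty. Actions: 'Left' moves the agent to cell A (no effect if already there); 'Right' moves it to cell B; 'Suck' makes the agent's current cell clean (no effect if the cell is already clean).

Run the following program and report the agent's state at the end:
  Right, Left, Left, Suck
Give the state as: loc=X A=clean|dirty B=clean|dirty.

t=1 Right ⇒ loc=B A=dirty B=clean
t=2 Left ⇒ loc=A A=dirty B=clean
t=3 Left ⇒ loc=A A=dirty B=clean
t=4 Suck ⇒ loc=A A=clean B=clean

loc=A A=clean B=clean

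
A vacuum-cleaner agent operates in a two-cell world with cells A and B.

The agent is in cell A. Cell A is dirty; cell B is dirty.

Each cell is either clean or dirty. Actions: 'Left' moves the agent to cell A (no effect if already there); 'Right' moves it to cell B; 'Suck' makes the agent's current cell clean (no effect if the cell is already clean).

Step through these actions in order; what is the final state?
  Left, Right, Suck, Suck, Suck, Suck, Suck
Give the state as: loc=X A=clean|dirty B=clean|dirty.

loc=B A=dirty B=clean

[1] after Left: loc=A A=dirty B=dirty
[2] after Right: loc=B A=dirty B=dirty
[3] after Suck: loc=B A=dirty B=clean
[4] after Suck: loc=B A=dirty B=clean
[5] after Suck: loc=B A=dirty B=clean
[6] after Suck: loc=B A=dirty B=clean
[7] after Suck: loc=B A=dirty B=clean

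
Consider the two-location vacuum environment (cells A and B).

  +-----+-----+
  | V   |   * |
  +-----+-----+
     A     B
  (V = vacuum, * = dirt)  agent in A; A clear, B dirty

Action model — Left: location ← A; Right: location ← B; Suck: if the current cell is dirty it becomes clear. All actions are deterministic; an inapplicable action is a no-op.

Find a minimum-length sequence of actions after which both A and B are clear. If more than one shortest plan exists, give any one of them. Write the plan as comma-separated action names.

1. Right → loc=B A=clear B=dirty
2. Suck → loc=B A=clear B=clear
min 2: go B then Suck

Right, Suck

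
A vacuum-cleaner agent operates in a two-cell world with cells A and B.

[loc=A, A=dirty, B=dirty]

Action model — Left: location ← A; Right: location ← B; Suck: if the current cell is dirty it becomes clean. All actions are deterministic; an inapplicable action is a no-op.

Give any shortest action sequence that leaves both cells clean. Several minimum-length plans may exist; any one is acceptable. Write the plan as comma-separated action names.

t=1 Suck ⇒ loc=A A=clean B=dirty
t=2 Right ⇒ loc=B A=clean B=dirty
t=3 Suck ⇒ loc=B A=clean B=clean
min 3: Suck A + move + Suck B

Suck, Right, Suck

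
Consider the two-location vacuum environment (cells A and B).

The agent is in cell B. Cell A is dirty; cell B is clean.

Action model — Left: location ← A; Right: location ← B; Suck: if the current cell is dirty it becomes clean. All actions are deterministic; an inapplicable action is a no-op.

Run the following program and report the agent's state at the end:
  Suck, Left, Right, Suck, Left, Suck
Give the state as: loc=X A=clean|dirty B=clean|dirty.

step 1/6 (Suck): loc=B A=dirty B=clean
step 2/6 (Left): loc=A A=dirty B=clean
step 3/6 (Right): loc=B A=dirty B=clean
step 4/6 (Suck): loc=B A=dirty B=clean
step 5/6 (Left): loc=A A=dirty B=clean
step 6/6 (Suck): loc=A A=clean B=clean

loc=A A=clean B=clean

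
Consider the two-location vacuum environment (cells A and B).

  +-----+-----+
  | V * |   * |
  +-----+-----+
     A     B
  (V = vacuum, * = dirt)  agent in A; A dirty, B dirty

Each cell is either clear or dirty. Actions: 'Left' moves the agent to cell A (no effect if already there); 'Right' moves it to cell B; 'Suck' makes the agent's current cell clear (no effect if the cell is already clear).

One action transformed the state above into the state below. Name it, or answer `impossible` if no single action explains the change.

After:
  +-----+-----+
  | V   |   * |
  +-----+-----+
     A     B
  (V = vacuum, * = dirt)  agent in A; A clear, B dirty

try  Left: loc=A A=dirty B=dirty
try Right: loc=B A=dirty B=dirty
try  Suck: loc=A A=clear B=dirty  ← match

Suck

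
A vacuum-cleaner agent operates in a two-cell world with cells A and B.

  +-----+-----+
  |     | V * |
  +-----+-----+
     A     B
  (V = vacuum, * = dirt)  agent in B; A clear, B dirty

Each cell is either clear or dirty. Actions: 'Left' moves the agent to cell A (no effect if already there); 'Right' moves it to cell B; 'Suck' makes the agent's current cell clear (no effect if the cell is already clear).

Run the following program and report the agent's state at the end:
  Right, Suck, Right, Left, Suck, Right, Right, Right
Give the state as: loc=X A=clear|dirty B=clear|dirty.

loc=B A=clear B=clear

Right (#1): loc=B A=clear B=dirty
Suck (#2): loc=B A=clear B=clear
Right (#3): loc=B A=clear B=clear
Left (#4): loc=A A=clear B=clear
Suck (#5): loc=A A=clear B=clear
Right (#6): loc=B A=clear B=clear
Right (#7): loc=B A=clear B=clear
Right (#8): loc=B A=clear B=clear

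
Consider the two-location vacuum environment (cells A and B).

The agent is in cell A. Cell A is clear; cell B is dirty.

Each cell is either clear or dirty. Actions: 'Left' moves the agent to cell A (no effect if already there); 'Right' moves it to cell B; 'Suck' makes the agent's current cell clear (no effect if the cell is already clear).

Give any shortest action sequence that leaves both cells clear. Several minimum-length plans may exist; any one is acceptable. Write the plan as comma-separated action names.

step 1/2 (Right): (B; A:clear, B:dirty)
step 2/2 (Suck): (B; A:clear, B:clear)
min 2: go B then Suck

Right, Suck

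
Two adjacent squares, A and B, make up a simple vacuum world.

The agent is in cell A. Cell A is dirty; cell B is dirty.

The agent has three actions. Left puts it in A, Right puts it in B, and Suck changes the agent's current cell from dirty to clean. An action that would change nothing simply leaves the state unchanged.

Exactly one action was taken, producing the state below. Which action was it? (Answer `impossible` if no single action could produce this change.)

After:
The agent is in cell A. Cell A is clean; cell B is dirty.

try  Left: (A; A:dirty, B:dirty)
try Right: (B; A:dirty, B:dirty)
try  Suck: (A; A:clean, B:dirty)  ← match

Suck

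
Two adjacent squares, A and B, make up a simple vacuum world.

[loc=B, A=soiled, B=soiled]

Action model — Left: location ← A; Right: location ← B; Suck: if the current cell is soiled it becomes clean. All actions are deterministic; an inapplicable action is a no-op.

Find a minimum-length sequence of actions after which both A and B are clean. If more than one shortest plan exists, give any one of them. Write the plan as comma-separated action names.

step 1/3 (Suck): (B; A:soiled, B:clean)
step 2/3 (Left): (A; A:soiled, B:clean)
step 3/3 (Suck): (A; A:clean, B:clean)
min 3: Suck B + move + Suck A

Suck, Left, Suck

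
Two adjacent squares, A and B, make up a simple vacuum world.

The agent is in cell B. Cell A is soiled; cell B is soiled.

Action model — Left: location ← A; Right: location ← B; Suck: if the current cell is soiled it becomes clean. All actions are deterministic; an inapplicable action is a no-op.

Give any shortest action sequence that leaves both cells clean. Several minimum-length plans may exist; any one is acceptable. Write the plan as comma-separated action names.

Suck, Left, Suck

1. Suck → in B — A soiled, B clean
2. Left → in A — A soiled, B clean
3. Suck → in A — A clean, B clean
min 3: Suck B + move + Suck A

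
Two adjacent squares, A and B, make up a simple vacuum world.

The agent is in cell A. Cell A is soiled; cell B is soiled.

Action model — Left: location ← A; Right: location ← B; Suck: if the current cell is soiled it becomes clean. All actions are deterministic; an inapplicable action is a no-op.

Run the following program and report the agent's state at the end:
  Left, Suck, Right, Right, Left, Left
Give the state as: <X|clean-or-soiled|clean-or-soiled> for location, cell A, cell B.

1) do Left; now <A|soiled|soiled>
2) do Suck; now <A|clean|soiled>
3) do Right; now <B|clean|soiled>
4) do Right; now <B|clean|soiled>
5) do Left; now <A|clean|soiled>
6) do Left; now <A|clean|soiled>

<A|clean|soiled>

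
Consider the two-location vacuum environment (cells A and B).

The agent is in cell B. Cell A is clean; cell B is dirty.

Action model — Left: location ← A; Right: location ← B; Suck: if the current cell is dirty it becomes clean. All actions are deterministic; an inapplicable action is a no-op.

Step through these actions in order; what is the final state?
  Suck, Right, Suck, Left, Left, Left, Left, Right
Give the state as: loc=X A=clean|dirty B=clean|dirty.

loc=B A=clean B=clean

step 1/8 (Suck): loc=B A=clean B=clean
step 2/8 (Right): loc=B A=clean B=clean
step 3/8 (Suck): loc=B A=clean B=clean
step 4/8 (Left): loc=A A=clean B=clean
step 5/8 (Left): loc=A A=clean B=clean
step 6/8 (Left): loc=A A=clean B=clean
step 7/8 (Left): loc=A A=clean B=clean
step 8/8 (Right): loc=B A=clean B=clean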